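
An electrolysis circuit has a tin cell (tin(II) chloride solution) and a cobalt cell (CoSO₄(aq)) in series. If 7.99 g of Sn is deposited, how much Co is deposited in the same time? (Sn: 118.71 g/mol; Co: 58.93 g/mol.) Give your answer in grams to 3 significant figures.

n(Sn) = 7.99 / 118.71 = 0.06731 mol
Sn²⁺ + 2e⁻ → Sn, so n(e⁻) = 2 × 0.06731 = 0.1346 mol
Since the cells are in series, n(e⁻) in the Co cell is also 0.1346 mol.
Co²⁺ + 2e⁻ → Co, so n(Co) = 0.1346 / 2 = 0.06730 mol
m(Co) = 0.06730 × 58.93 = 3.97 g

3.97 g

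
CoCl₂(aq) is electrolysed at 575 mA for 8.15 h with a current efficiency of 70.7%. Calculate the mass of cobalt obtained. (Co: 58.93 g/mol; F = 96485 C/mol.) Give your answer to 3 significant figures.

3.64 g

Q = 0.575 × 29340 = 16870 C
n(e⁻) = 16870 / 96485 = 0.1748 mol
Co²⁺ + 2e⁻ → Co, so theoretical m(Co) = 0.08740 × 58.93 = 5.150 g
Actual mass = 70.7% × 5.150 = 3.64 g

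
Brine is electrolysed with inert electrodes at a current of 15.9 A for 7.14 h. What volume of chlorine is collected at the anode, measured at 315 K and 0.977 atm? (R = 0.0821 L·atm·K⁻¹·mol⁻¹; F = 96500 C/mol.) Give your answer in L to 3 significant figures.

56.1 L

Q = It = 15.9 × 25704 = 4.087×10^5 C
Moles of electrons = 4.087×10^5 / 96500 = 4.235 mol
2Cl⁻ → Cl₂ + 2e⁻, so n(Cl₂) = 4.235 / 2 = 2.118 mol
V = nRT/P = 2.118 × 0.0821 × 315 / 0.977 = 56.06 L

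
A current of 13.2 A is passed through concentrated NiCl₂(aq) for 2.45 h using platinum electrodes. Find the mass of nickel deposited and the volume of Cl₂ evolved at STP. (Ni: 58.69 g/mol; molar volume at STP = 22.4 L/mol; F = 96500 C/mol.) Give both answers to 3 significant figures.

Q = 13.2 × 8820 = 1.164×10^5 C; n(e⁻) = 1.164×10^5 / 96500 = 1.206 mol
Cathode: Ni²⁺ + 2e⁻ → Ni → n(Ni) = 1.206/2 = 0.6030 mol → 35.4 g
Anode: 2Cl⁻ → Cl₂ + 2e⁻ → n(Cl₂) = 1.206/2 = 0.6030 mol → 13.5 L

35.4 g Ni; 13.5 L Cl₂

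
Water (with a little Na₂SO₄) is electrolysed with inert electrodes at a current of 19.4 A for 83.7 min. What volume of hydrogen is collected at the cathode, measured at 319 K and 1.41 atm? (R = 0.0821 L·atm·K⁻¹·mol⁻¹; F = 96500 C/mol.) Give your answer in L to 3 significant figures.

Q = 19.4 A × 5022 s = 97430 C
Moles of electrons = 97430 / 96500 = 1.010 mol
2H⁺ + 2e⁻ → H₂, so n(H₂) = 1.010 / 2 = 0.5050 mol
V = nRT/P = 0.5050 × 0.0821 × 319 / 1.41 = 9.380 L

9.38 L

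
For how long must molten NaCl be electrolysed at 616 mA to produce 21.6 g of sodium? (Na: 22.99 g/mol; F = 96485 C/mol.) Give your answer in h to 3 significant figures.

40.9 h

n(Na) = 21.6 / 22.99 = 0.9395 mol
Na⁺ + e⁻ → Na, so n(e⁻) = 0.9395 mol
Q = 0.9395 × 96485 = 90650 C
t = Q / I = 90650 / 0.616 = 1.472×10^5 s = 40.9 h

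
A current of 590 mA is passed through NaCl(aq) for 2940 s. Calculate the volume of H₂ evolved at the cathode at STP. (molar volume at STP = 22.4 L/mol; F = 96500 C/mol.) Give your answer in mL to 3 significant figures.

Charge passed = 0.590 × 2940 = 1735 C
n(e⁻) = Q/F = 1735/96500 = 0.01798 mol
2H⁺ + 2e⁻ → H₂, so n(H₂) = 0.01798 / 2 = 0.008990 mol
V = 0.008990 × 22.4 = 0.2014 L
= 201 mL

201 mL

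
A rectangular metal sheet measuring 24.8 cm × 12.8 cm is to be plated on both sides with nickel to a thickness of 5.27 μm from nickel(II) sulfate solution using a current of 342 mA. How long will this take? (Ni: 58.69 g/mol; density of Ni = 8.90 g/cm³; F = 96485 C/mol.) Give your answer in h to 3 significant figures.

Plated area = 2 × 24.8 × 12.8 = 634.9 cm²
Volume = 634.9 × 5.27×10⁻⁴ cm = 0.3346 cm³
m(Ni) = 0.3346 × 8.90 = 2.978 g
n(Ni) = 2.978 / 58.69 = 0.05074 mol; n(e⁻) = 2 × 0.05074 = 0.1015 mol
Q = 0.1015 × 96485 = 9793 C
t = 9793 / 0.342 = 28630 s = 7.95 h

7.95 h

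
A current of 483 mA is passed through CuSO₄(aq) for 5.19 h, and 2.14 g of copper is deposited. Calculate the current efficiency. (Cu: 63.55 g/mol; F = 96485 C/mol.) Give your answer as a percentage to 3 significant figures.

72.0%

Q = 0.483 × 18684 = 9024 C
n(e⁻) = 9024 / 96485 = 0.09353 mol
Cu²⁺ + 2e⁻ → Cu, so theoretical n(Cu) = 0.04677 mol → 2.972 g
Efficiency = 2.14 / 2.972 = 0.7201 = 72.0%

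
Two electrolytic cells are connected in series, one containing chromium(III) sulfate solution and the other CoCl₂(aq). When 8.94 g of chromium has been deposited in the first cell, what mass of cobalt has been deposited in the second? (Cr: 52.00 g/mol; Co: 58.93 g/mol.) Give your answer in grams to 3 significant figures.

15.2 g

n(Cr) = 8.94 / 52.00 = 0.1719 mol
Cr³⁺ + 3e⁻ → Cr, so n(e⁻) = 3 × 0.1719 = 0.5157 mol
Same current for the same time ⇒ same n(e⁻) = 0.5157 mol in both cells.
Co²⁺ + 2e⁻ → Co, so n(Co) = 0.5157 / 2 = 0.2579 mol
m(Co) = 0.2579 × 58.93 = 15.2 g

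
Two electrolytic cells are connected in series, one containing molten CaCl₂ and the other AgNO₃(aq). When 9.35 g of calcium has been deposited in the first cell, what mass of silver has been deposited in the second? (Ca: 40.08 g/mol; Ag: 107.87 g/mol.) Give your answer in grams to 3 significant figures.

50.3 g

n(Ca) = 9.35 / 40.08 = 0.2333 mol
Ca²⁺ + 2e⁻ → Ca, so n(e⁻) = 2 × 0.2333 = 0.4666 mol
In series, the same 0.4666 mol of electrons flows through the second cell.
Ag⁺ + e⁻ → Ag, so n(Ag) = 0.4666 mol
m(Ag) = 0.4666 × 107.87 = 50.3 g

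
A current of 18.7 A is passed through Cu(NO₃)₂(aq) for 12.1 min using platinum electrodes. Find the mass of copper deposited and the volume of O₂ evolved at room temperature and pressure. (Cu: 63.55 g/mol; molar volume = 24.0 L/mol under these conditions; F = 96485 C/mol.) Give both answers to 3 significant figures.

Q = 18.7 × 726 = 13580 C; n(e⁻) = 13580 / 96485 = 0.1407 mol
Cathode: Cu²⁺ + 2e⁻ → Cu → n(Cu) = 0.1407/2 = 0.07035 mol → 4.47 g
Anode: 2H₂O → O₂ + 4H⁺ + 4e⁻ → n(O₂) = 0.1407/4 = 0.03518 mol → 0.844 L

4.47 g Cu; 0.844 L O₂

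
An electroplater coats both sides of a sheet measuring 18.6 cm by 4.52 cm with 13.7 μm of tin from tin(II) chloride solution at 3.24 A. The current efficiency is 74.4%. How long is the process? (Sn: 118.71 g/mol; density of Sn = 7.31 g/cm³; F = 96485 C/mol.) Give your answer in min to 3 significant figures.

18.9 min

Plated area = 2 × 18.6 × 4.52 = 168.1 cm²
Volume = 168.1 × 13.7×10⁻⁴ cm = 0.2303 cm³
m(Sn) = 0.2303 × 7.31 = 1.683 g
n(Sn) = 1.683 / 118.71 = 0.01418 mol; n(e⁻) = 2 × 0.01418 = 0.02836 mol
Q = 0.02836 × 96485 / 0.744 = 3678 C
t = 3678 / 3.24 = 1135 s = 18.9 min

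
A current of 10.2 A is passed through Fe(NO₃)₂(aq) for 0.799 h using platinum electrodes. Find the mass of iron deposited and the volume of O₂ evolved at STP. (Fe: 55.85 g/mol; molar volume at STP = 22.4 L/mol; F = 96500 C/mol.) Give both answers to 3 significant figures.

Q = 10.2 × 2876.4 = 29340 C; n(e⁻) = 29340 / 96500 = 0.3040 mol
Cathode: Fe²⁺ + 2e⁻ → Fe → n(Fe) = 0.3040/2 = 0.1520 mol → 8.49 g
Anode: 2H₂O → O₂ + 4H⁺ + 4e⁻ → n(O₂) = 0.3040/4 = 0.07600 mol → 1.70 L

8.49 g Fe; 1.70 L O₂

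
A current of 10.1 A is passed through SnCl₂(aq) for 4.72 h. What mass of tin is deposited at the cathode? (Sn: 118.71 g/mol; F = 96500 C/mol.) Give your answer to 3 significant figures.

106 g

Q = It = 10.1 × 16992 = 1.716×10^5 C
Moles of electrons = 1.716×10^5 / 96500 = 1.778 mol
Sn²⁺ + 2e⁻ → Sn, so n(Sn) = 1.778 / 2 = 0.8890 mol
m = 0.8890 × 118.71 = 106 g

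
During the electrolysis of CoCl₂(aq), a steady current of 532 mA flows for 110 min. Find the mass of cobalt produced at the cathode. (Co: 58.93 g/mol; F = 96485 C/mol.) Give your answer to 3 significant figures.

1.07 g

Q = It = 0.532 × 6600 = 3511 C
n(e⁻) = 3511 / 96485 = 0.03639 mol
Co²⁺ + 2e⁻ → Co, so n(Co) = 0.03639 / 2 = 0.01820 mol
m = 0.01820 × 58.93 = 1.07 g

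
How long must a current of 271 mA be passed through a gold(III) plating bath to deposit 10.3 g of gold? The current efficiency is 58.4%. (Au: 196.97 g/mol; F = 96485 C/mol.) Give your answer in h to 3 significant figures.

n(Au) = 10.3 / 196.97 = 0.05229 mol
Au³⁺ + 3e⁻ → Au, so n(e⁻) = 3 × 0.05229 = 0.1569 mol
Q = 0.1569 × 96485 / 0.584 = 25920 C
t = Q / I = 25920 / 0.271 = 95650 s = 26.6 h

26.6 h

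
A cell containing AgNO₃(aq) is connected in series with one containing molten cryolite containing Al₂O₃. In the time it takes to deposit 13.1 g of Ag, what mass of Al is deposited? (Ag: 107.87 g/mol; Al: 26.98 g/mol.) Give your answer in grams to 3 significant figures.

n(Ag) = 13.1 / 107.87 = 0.1214 mol
Ag⁺ + e⁻ → Ag, so n(e⁻) = 0.1214 mol
Same current for the same time ⇒ same n(e⁻) = 0.1214 mol in both cells.
Al³⁺ + 3e⁻ → Al, so n(Al) = 0.1214 / 3 = 0.04047 mol
m(Al) = 0.04047 × 26.98 = 1.09 g

1.09 g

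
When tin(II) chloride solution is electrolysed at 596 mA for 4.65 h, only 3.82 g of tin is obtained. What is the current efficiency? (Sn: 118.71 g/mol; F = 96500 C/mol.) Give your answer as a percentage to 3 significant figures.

62.2%

Q = 0.596 × 16740 = 9977 C
n(e⁻) = 9977 / 96500 = 0.1034 mol
Sn²⁺ + 2e⁻ → Sn, so theoretical n(Sn) = 0.05170 mol → 6.137 g
Efficiency = 3.82 / 6.137 = 0.6225 = 62.2%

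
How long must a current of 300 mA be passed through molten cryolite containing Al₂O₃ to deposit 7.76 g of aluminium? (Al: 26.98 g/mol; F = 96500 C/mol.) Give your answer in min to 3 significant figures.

n(Al) = 7.76 / 26.98 = 0.2876 mol
Al³⁺ + 3e⁻ → Al, so n(e⁻) = 3 × 0.2876 = 0.8628 mol
Q = 0.8628 × 96500 = 83260 C
t = Q / I = 83260 / 0.300 = 2.775×10^5 s = 4630 min

4630 min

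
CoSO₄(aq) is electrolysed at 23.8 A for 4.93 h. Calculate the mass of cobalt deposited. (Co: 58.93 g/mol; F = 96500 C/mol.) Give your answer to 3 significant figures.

129 g

Charge passed = 23.8 × 17748 = 4.224×10^5 C
Moles of electrons = 4.224×10^5 / 96500 = 4.377 mol
Co²⁺ + 2e⁻ → Co, so n(Co) = 4.377 / 2 = 2.189 mol
m = 2.189 × 58.93 = 129 g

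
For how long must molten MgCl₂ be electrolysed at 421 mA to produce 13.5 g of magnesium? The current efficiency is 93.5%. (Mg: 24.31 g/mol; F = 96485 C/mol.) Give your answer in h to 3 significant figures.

75.6 h

n(Mg) = 13.5 / 24.31 = 0.5553 mol
Mg²⁺ + 2e⁻ → Mg, so n(e⁻) = 2 × 0.5553 = 1.111 mol
Q = 1.111 × 96485 / 0.935 = 1.146×10^5 C
t = Q / I = 1.146×10^5 / 0.421 = 2.722×10^5 s = 75.6 h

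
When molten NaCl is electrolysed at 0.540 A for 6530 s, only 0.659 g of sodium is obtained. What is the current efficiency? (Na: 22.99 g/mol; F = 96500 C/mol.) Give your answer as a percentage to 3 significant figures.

Q = 0.540 × 6530 = 3526 C
n(e⁻) = 3526 / 96500 = 0.03654 mol
Na⁺ + e⁻ → Na, so theoretical n(Na) = 0.03654 mol → 0.8401 g
Efficiency = 0.659 / 0.8401 = 0.7844 = 78.4%

78.4%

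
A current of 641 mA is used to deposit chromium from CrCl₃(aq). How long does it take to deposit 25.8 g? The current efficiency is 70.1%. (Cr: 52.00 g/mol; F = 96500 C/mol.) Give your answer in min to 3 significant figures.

n(Cr) = 25.8 / 52.00 = 0.4962 mol
Cr³⁺ + 3e⁻ → Cr, so n(e⁻) = 3 × 0.4962 = 1.489 mol
Q = 1.489 × 96500 / 0.701 = 2.050×10^5 C
t = Q / I = 2.050×10^5 / 0.641 = 3.198×10^5 s = 5330 min

5330 min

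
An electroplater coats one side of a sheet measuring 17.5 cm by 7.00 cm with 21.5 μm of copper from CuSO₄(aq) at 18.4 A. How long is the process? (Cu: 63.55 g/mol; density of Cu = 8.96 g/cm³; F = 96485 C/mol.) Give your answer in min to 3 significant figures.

6.49 min

Plated area = 17.5 × 7.00 = 122.5 cm²
Volume = 122.5 × 21.5×10⁻⁴ cm = 0.2634 cm³
m(Cu) = 0.2634 × 8.96 = 2.360 g
n(Cu) = 2.360 / 63.55 = 0.03714 mol; n(e⁻) = 2 × 0.03714 = 0.07428 mol
Q = 0.07428 × 96485 = 7167 C
t = 7167 / 18.4 = 389.5 s = 6.49 min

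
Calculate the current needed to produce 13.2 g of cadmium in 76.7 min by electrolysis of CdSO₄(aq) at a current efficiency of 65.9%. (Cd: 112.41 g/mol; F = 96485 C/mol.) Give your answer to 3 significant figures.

n(Cd) = 13.2 / 112.41 = 0.1174 mol
Cd²⁺ + 2e⁻ → Cd, so n(e⁻) = 2 × 0.1174 = 0.2348 mol
Q = 0.2348 × 96485 / 0.659 = 34380 C
I = Q / t = 34380 / 4602 s = 7.47 A

7.47 A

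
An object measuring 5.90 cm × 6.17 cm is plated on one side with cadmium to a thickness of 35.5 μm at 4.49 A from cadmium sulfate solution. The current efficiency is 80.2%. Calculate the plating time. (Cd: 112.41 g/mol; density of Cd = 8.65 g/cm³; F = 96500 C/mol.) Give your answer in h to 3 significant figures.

Plated area = 5.90 × 6.17 = 36.40 cm²
Volume = 36.40 × 35.5×10⁻⁴ cm = 0.1292 cm³
m(Cd) = 0.1292 × 8.65 = 1.118 g
n(Cd) = 1.118 / 112.41 = 0.009946 mol; n(e⁻) = 2 × 0.009946 = 0.01989 mol
Q = 0.01989 × 96500 / 0.802 = 2393 C
t = 2393 / 4.49 = 533.0 s = 0.148 h

0.148 h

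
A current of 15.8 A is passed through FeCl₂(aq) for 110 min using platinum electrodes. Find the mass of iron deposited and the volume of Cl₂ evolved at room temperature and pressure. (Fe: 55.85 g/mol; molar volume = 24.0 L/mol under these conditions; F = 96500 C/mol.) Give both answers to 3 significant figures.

30.2 g Fe; 13.0 L Cl₂

Q = 15.8 × 6600 = 1.043×10^5 C; n(e⁻) = 1.043×10^5 / 96500 = 1.081 mol
Cathode: Fe²⁺ + 2e⁻ → Fe → n(Fe) = 1.081/2 = 0.5405 mol → 30.2 g
Anode: 2Cl⁻ → Cl₂ + 2e⁻ → n(Cl₂) = 1.081/2 = 0.5405 mol → 13.0 L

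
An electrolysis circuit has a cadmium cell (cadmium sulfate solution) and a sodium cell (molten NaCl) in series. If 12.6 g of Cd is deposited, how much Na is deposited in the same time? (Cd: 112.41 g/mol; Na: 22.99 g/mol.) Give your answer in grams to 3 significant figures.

n(Cd) = 12.6 / 112.41 = 0.1121 mol
Cd²⁺ + 2e⁻ → Cd, so n(e⁻) = 2 × 0.1121 = 0.2242 mol
Since the cells are in series, n(e⁻) in the Na cell is also 0.2242 mol.
Na⁺ + e⁻ → Na, so n(Na) = 0.2242 mol
m(Na) = 0.2242 × 22.99 = 5.15 g

5.15 g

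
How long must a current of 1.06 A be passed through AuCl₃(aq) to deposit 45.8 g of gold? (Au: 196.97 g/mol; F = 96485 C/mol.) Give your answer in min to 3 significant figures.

1060 min

n(Au) = 45.8 / 196.97 = 0.2325 mol
Au³⁺ + 3e⁻ → Au, so n(e⁻) = 3 × 0.2325 = 0.6975 mol
Q = 0.6975 × 96485 = 67300 C
t = Q / I = 67300 / 1.06 = 63490 s = 1060 min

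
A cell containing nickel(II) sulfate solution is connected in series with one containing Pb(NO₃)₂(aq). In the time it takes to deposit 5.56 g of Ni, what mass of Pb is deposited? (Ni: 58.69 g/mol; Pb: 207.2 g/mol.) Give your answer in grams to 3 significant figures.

19.6 g

n(Ni) = 5.56 / 58.69 = 0.09474 mol
Ni²⁺ + 2e⁻ → Ni, so n(e⁻) = 2 × 0.09474 = 0.1895 mol
Same current for the same time ⇒ same n(e⁻) = 0.1895 mol in both cells.
Pb²⁺ + 2e⁻ → Pb, so n(Pb) = 0.1895 / 2 = 0.09475 mol
m(Pb) = 0.09475 × 207.2 = 19.6 g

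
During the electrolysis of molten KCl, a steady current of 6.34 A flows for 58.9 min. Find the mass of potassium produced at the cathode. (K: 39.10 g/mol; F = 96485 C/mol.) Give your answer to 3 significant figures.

Charge passed = 6.34 × 3534 = 22410 C
n(e⁻) = 22410 / 96485 = 0.2323 mol
K⁺ + e⁻ → K, so n(K) = 0.2323 mol
m = 0.2323 × 39.10 = 9.08 g

9.08 g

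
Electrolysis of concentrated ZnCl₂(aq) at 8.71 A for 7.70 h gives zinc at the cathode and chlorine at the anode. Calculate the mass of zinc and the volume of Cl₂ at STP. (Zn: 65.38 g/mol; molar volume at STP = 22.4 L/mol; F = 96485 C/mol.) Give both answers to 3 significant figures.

Q = 8.71 × 27720 = 2.414×10^5 C; n(e⁻) = 2.414×10^5 / 96485 = 2.502 mol
Cathode: Zn²⁺ + 2e⁻ → Zn → n(Zn) = 2.502/2 = 1.251 mol → 81.8 g
Anode: 2Cl⁻ → Cl₂ + 2e⁻ → n(Cl₂) = 2.502/2 = 1.251 mol → 28.0 L

81.8 g Zn; 28.0 L Cl₂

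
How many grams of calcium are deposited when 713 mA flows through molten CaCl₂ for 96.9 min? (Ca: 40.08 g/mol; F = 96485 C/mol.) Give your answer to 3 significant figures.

0.861 g

Q = It = 0.713 × 5814 = 4145 C
Moles of electrons = 4145 / 96485 = 0.04296 mol
Ca²⁺ + 2e⁻ → Ca, so n(Ca) = 0.04296 / 2 = 0.02148 mol
m = 0.02148 × 40.08 = 0.861 g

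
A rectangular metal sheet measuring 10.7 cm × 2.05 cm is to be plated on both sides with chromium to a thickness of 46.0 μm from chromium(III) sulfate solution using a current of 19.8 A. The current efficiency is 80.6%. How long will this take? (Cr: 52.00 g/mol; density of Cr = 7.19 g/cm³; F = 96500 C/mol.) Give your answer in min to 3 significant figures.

8.44 min

Plated area = 2 × 10.7 × 2.05 = 43.87 cm²
Volume = 43.87 × 46.0×10⁻⁴ cm = 0.2018 cm³
m(Cr) = 0.2018 × 7.19 = 1.451 g
n(Cr) = 1.451 / 52.00 = 0.02790 mol; n(e⁻) = 3 × 0.02790 = 0.08370 mol
Q = 0.08370 × 96500 / 0.806 = 10020 C
t = 10020 / 19.8 = 506.1 s = 8.44 min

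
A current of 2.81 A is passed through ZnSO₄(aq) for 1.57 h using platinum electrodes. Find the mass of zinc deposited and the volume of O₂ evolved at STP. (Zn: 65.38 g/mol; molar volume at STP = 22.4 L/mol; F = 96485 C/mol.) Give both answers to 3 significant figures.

Q = 2.81 × 5652 = 15880 C; n(e⁻) = 15880 / 96485 = 0.1646 mol
Cathode: Zn²⁺ + 2e⁻ → Zn → n(Zn) = 0.1646/2 = 0.08230 mol → 5.38 g
Anode: 2H₂O → O₂ + 4H⁺ + 4e⁻ → n(O₂) = 0.1646/4 = 0.04115 mol → 0.922 L

5.38 g Zn; 0.922 L O₂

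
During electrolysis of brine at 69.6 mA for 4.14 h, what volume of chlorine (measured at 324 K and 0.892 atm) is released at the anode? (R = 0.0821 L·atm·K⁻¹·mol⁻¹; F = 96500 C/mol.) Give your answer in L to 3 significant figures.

Charge passed = 0.0696 × 14904 = 1037 C
Moles of electrons = 1037 / 96500 = 0.01075 mol
2Cl⁻ → Cl₂ + 2e⁻, so n(Cl₂) = 0.01075 / 2 = 0.005375 mol
V = nRT/P = 0.005375 × 0.0821 × 324 / 0.892 = 0.1603 L

0.160 L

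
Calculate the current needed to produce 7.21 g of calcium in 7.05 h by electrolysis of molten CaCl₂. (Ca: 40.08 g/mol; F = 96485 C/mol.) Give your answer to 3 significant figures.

n(Ca) = 7.21 / 40.08 = 0.1799 mol
Ca²⁺ + 2e⁻ → Ca, so n(e⁻) = 2 × 0.1799 = 0.3598 mol
Q = 0.3598 × 96485 = 34720 C
I = Q / t = 34720 / 25380 s = 1.37 A

1.37 A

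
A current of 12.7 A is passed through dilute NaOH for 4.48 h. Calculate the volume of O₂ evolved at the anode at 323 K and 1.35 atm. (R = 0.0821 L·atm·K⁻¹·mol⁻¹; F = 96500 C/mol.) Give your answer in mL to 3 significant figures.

10400 mL

Charge passed = 12.7 × 16128 = 2.048×10^5 C
n(e⁻) = Q/F = 2.048×10^5/96500 = 2.122 mol
2H₂O → O₂ + 4H⁺ + 4e⁻, so n(O₂) = 2.122 / 4 = 0.5305 mol
V = nRT/P = 0.5305 × 0.0821 × 323 / 1.35 = 10.42 L
= 10400 mL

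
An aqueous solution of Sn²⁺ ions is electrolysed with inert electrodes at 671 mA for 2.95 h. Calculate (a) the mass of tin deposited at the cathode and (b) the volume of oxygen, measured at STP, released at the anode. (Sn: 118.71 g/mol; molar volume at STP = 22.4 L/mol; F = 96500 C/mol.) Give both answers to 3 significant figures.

Q = 0.671 × 10620 = 7126 C; n(e⁻) = 7126 / 96500 = 0.07384 mol
Cathode: Sn²⁺ + 2e⁻ → Sn → n(Sn) = 0.07384/2 = 0.03692 mol → 4.38 g
Anode: 2H₂O → O₂ + 4H⁺ + 4e⁻ → n(O₂) = 0.07384/4 = 0.01846 mol → 0.414 L

4.38 g Sn; 0.414 L O₂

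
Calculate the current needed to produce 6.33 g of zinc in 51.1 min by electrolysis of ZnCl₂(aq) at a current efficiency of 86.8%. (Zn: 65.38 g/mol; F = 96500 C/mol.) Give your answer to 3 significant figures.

n(Zn) = 6.33 / 65.38 = 0.09682 mol
Zn²⁺ + 2e⁻ → Zn, so n(e⁻) = 2 × 0.09682 = 0.1936 mol
Q = 0.1936 × 96500 / 0.868 = 21520 C
I = Q / t = 21520 / 3066 s = 7.02 A

7.02 A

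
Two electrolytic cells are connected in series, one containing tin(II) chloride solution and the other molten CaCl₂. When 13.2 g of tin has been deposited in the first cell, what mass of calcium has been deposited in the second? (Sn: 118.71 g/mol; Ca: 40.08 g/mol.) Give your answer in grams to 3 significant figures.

n(Sn) = 13.2 / 118.71 = 0.1112 mol
Sn²⁺ + 2e⁻ → Sn, so n(e⁻) = 2 × 0.1112 = 0.2224 mol
In series, the same 0.2224 mol of electrons flows through the second cell.
Ca²⁺ + 2e⁻ → Ca, so n(Ca) = 0.2224 / 2 = 0.1112 mol
m(Ca) = 0.1112 × 40.08 = 4.46 g

4.46 g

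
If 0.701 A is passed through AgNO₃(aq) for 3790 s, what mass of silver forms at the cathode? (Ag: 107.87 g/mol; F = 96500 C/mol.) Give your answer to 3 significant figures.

2.97 g

Charge passed = 0.701 × 3790 = 2657 C
n(e⁻) = 2657 / 96500 = 0.02753 mol
Ag⁺ + e⁻ → Ag, so n(Ag) = 0.02753 mol
m = 0.02753 × 107.87 = 2.97 g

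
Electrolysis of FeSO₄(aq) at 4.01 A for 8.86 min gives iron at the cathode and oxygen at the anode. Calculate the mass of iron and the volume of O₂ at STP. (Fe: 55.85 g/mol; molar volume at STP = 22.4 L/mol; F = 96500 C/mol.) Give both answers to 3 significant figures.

Q = 4.01 × 531.6 = 2132 C; n(e⁻) = 2132 / 96500 = 0.02209 mol
Cathode: Fe²⁺ + 2e⁻ → Fe → n(Fe) = 0.02209/2 = 0.01105 mol → 0.617 g
Anode: 2H₂O → O₂ + 4H⁺ + 4e⁻ → n(O₂) = 0.02209/4 = 0.005523 mol → 0.124 L

0.617 g Fe; 0.124 L O₂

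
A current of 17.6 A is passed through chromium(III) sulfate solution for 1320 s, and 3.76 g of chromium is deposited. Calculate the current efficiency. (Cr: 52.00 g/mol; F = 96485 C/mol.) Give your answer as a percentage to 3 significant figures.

Q = 17.6 × 1320 = 23230 C
n(e⁻) = 23230 / 96485 = 0.2408 mol
Cr³⁺ + 3e⁻ → Cr, so theoretical n(Cr) = 0.08027 mol → 4.174 g
Efficiency = 3.76 / 4.174 = 0.9008 = 90.1%

90.1%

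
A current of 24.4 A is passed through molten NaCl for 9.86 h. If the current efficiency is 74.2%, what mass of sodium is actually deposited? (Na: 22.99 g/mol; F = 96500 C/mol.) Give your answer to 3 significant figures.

Q = 24.4 × 35496 = 8.661×10^5 C
n(e⁻) = 8.661×10^5 / 96500 = 8.975 mol
Na⁺ + e⁻ → Na, so theoretical m(Na) = 8.975 × 22.99 = 206.3 g
Actual mass = 74.2% × 206.3 = 153 g

153 g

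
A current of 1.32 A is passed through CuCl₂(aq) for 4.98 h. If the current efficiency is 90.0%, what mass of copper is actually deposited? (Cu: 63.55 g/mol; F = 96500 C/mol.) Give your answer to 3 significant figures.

7.01 g

Q = 1.32 × 17928 = 23660 C
n(e⁻) = 23660 / 96500 = 0.2452 mol
Cu²⁺ + 2e⁻ → Cu, so theoretical m(Cu) = 0.1226 × 63.55 = 7.791 g
Actual mass = 90.0% × 7.791 = 7.01 g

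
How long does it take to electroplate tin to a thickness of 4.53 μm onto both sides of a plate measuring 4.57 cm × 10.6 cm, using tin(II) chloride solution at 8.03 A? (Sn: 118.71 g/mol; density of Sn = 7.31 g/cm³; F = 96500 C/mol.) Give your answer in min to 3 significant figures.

Plated area = 2 × 4.57 × 10.6 = 96.88 cm²
Volume = 96.88 × 4.53×10⁻⁴ cm = 0.04389 cm³
m(Sn) = 0.04389 × 7.31 = 0.3208 g
n(Sn) = 0.3208 / 118.71 = 0.002702 mol; n(e⁻) = 2 × 0.002702 = 0.005404 mol
Q = 0.005404 × 96500 = 521.5 C
t = 521.5 / 8.03 = 64.94 s = 1.08 min

1.08 min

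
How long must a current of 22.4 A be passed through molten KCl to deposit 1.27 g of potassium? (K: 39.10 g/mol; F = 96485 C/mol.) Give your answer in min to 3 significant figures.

n(K) = 1.27 / 39.10 = 0.03248 mol
K⁺ + e⁻ → K, so n(e⁻) = 0.03248 mol
Q = 0.03248 × 96485 = 3134 C
t = Q / I = 3134 / 22.4 = 139.9 s = 2.33 min

2.33 min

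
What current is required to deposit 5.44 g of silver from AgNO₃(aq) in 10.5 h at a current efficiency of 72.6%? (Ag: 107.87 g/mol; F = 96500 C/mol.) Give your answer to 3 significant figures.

n(Ag) = 5.44 / 107.87 = 0.05043 mol
Ag⁺ + e⁻ → Ag, so n(e⁻) = 0.05043 mol
Q = 0.05043 × 96500 / 0.726 = 6703 C
I = Q / t = 6703 / 37800 s = 0.177 A

0.177 A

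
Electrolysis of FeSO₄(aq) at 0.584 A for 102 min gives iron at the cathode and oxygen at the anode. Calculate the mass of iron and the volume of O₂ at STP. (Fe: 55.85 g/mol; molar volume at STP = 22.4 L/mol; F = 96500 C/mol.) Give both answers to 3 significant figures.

Q = 0.584 × 6120 = 3574 C; n(e⁻) = 3574 / 96500 = 0.03704 mol
Cathode: Fe²⁺ + 2e⁻ → Fe → n(Fe) = 0.03704/2 = 0.01852 mol → 1.03 g
Anode: 2H₂O → O₂ + 4H⁺ + 4e⁻ → n(O₂) = 0.03704/4 = 0.009260 mol → 0.207 L

1.03 g Fe; 0.207 L O₂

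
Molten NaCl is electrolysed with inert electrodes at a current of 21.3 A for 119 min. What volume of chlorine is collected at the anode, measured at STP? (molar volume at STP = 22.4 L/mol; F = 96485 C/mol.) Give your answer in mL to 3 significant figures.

Q = 21.3 A × 7140 s = 1.521×10^5 C
n(e⁻) = Q/F = 1.521×10^5/96485 = 1.576 mol
2Cl⁻ → Cl₂ + 2e⁻, so n(Cl₂) = 1.576 / 2 = 0.7880 mol
V = 0.7880 × 22.4 = 17.65 L
= 17700 mL

17700 mL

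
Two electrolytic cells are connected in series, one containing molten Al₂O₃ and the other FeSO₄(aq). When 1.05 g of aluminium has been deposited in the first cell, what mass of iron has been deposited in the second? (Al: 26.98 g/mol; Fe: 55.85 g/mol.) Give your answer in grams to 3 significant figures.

3.26 g

n(Al) = 1.05 / 26.98 = 0.03892 mol
Al³⁺ + 3e⁻ → Al, so n(e⁻) = 3 × 0.03892 = 0.1168 mol
The cells are in series, so the same charge (and hence the same n(e⁻) = 0.1168 mol) passes through both.
Fe²⁺ + 2e⁻ → Fe, so n(Fe) = 0.1168 / 2 = 0.05840 mol
m(Fe) = 0.05840 × 55.85 = 3.26 g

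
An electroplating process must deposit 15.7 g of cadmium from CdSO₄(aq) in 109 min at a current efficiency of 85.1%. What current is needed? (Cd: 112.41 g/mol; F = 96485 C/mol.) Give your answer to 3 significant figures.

4.84 A

n(Cd) = 15.7 / 112.41 = 0.1397 mol
Cd²⁺ + 2e⁻ → Cd, so n(e⁻) = 2 × 0.1397 = 0.2794 mol
Q = 0.2794 × 96485 / 0.851 = 31680 C
I = Q / t = 31680 / 6540 s = 4.84 A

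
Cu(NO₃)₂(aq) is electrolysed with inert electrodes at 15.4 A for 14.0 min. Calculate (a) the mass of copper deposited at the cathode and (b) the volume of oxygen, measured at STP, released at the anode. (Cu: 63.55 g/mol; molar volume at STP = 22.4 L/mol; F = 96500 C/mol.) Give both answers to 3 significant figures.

4.26 g Cu; 0.751 L O₂

Q = 15.4 × 840 = 12940 C; n(e⁻) = 12940 / 96500 = 0.1341 mol
Cathode: Cu²⁺ + 2e⁻ → Cu → n(Cu) = 0.1341/2 = 0.06705 mol → 4.26 g
Anode: 2H₂O → O₂ + 4H⁺ + 4e⁻ → n(O₂) = 0.1341/4 = 0.03353 mol → 0.751 L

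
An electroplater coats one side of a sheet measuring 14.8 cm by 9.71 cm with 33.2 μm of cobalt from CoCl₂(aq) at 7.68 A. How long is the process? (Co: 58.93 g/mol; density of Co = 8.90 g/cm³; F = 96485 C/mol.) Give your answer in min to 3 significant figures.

Plated area = 14.8 × 9.71 = 143.7 cm²
Volume = 143.7 × 33.2×10⁻⁴ cm = 0.4771 cm³
m(Co) = 0.4771 × 8.90 = 4.246 g
n(Co) = 4.246 / 58.93 = 0.07205 mol; n(e⁻) = 2 × 0.07205 = 0.1441 mol
Q = 0.1441 × 96485 = 13900 C
t = 13900 / 7.68 = 1810 s = 30.2 min

30.2 min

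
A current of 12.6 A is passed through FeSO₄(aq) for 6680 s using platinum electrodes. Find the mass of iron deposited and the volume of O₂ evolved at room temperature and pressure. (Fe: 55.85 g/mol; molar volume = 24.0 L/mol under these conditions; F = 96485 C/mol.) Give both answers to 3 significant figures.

24.4 g Fe; 5.23 L O₂

Q = 12.6 × 6680 = 84170 C; n(e⁻) = 84170 / 96485 = 0.8724 mol
Cathode: Fe²⁺ + 2e⁻ → Fe → n(Fe) = 0.8724/2 = 0.4362 mol → 24.4 g
Anode: 2H₂O → O₂ + 4H⁺ + 4e⁻ → n(O₂) = 0.8724/4 = 0.2181 mol → 5.23 L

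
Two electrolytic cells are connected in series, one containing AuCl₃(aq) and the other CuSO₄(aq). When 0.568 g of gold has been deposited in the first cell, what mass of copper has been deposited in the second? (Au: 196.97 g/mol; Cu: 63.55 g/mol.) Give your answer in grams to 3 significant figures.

0.275 g

n(Au) = 0.568 / 196.97 = 0.002884 mol
Au³⁺ + 3e⁻ → Au, so n(e⁻) = 3 × 0.002884 = 0.008652 mol
Same current for the same time ⇒ same n(e⁻) = 0.008652 mol in both cells.
Cu²⁺ + 2e⁻ → Cu, so n(Cu) = 0.008652 / 2 = 0.004326 mol
m(Cu) = 0.004326 × 63.55 = 0.275 g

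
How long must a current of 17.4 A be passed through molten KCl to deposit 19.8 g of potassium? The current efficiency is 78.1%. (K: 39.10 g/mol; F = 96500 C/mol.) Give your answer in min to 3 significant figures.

59.9 min

n(K) = 19.8 / 39.10 = 0.5064 mol
K⁺ + e⁻ → K, so n(e⁻) = 0.5064 mol
Q = 0.5064 × 96500 / 0.781 = 62570 C
t = Q / I = 62570 / 17.4 = 3596 s = 59.9 min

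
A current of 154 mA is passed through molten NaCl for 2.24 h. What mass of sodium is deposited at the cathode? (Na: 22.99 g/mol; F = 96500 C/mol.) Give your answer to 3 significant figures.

Q = It = 0.154 × 8064 = 1242 C
n(e⁻) = 1242 / 96500 = 0.01287 mol
Na⁺ + e⁻ → Na, so n(Na) = 0.01287 mol
m = 0.01287 × 22.99 = 0.296 g

0.296 g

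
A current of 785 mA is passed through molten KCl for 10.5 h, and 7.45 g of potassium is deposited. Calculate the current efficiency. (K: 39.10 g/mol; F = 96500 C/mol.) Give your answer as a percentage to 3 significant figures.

62.0%

Q = 0.785 × 37800 = 29670 C
n(e⁻) = 29670 / 96500 = 0.3075 mol
K⁺ + e⁻ → K, so theoretical n(K) = 0.3075 mol → 12.02 g
Efficiency = 7.45 / 12.02 = 0.6198 = 62.0%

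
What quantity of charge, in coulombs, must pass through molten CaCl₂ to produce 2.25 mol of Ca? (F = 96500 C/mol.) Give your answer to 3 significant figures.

Ca²⁺ + 2e⁻ → Ca, so n(e⁻) = 2 × 2.25 = 4.500 mol
Q = 4.500 × 96500 = 4.343×10^5 C

4.34×10^5 C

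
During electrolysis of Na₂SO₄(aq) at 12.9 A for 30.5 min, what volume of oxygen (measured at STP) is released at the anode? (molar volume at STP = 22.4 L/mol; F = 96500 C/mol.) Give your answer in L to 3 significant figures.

1.37 L

Charge passed = 12.9 × 1830 = 23610 C
n(e⁻) = 23610 / 96500 = 0.2447 mol
2H₂O → O₂ + 4H⁺ + 4e⁻, so n(O₂) = 0.2447 / 4 = 0.06118 mol
V = 0.06118 × 22.4 = 1.370 L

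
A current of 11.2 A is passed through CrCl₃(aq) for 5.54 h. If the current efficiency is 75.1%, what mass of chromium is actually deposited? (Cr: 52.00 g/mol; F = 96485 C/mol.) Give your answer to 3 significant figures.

Q = 11.2 × 19944 = 2.234×10^5 C
n(e⁻) = 2.234×10^5 / 96485 = 2.315 mol
Cr³⁺ + 3e⁻ → Cr, so theoretical m(Cr) = 0.7717 × 52.00 = 40.13 g
Actual mass = 75.1% × 40.13 = 30.1 g

30.1 g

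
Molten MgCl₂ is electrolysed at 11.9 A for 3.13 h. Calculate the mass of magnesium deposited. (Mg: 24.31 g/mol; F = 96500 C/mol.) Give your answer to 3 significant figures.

Charge passed = 11.9 × 11268 = 1.341×10^5 C
Moles of electrons = 1.341×10^5 / 96500 = 1.390 mol
Mg²⁺ + 2e⁻ → Mg, so n(Mg) = 1.390 / 2 = 0.6950 mol
m = 0.6950 × 24.31 = 16.9 g

16.9 g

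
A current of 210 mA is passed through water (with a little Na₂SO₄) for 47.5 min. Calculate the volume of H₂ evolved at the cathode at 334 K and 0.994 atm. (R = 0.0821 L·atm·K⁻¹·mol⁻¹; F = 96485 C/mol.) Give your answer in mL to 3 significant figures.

85.6 mL

Charge passed = 0.210 × 2850 = 598.5 C
n(e⁻) = Q/F = 598.5/96485 = 0.006203 mol
2H⁺ + 2e⁻ → H₂, so n(H₂) = 0.006203 / 2 = 0.003102 mol
V = nRT/P = 0.003102 × 0.0821 × 334 / 0.994 = 0.08557 L
= 85.6 mL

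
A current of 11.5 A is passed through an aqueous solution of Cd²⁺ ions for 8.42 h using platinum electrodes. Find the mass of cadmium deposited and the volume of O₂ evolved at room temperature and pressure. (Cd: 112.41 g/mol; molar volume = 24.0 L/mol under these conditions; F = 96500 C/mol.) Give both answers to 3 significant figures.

203 g Cd; 21.7 L O₂

Q = 11.5 × 30312 = 3.486×10^5 C; n(e⁻) = 3.486×10^5 / 96500 = 3.612 mol
Cathode: Cd²⁺ + 2e⁻ → Cd → n(Cd) = 3.612/2 = 1.806 mol → 203 g
Anode: 2H₂O → O₂ + 4H⁺ + 4e⁻ → n(O₂) = 3.612/4 = 0.9030 mol → 21.7 L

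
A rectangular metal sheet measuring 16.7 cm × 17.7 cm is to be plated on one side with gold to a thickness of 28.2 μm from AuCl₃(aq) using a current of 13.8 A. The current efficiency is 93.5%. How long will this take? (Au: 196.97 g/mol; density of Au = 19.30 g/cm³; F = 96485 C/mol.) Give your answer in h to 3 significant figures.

Plated area = 16.7 × 17.7 = 295.6 cm²
Volume = 295.6 × 28.2×10⁻⁴ cm = 0.8336 cm³
m(Au) = 0.8336 × 19.30 = 16.09 g
n(Au) = 16.09 / 196.97 = 0.08169 mol; n(e⁻) = 3 × 0.08169 = 0.2451 mol
Q = 0.2451 × 96485 / 0.935 = 25290 C
t = 25290 / 13.8 = 1833 s = 0.509 h

0.509 h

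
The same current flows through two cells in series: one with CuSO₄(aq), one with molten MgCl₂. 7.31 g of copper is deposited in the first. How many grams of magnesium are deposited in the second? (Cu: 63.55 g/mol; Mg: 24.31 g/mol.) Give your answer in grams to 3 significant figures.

2.80 g

n(Cu) = 7.31 / 63.55 = 0.1150 mol
Cu²⁺ + 2e⁻ → Cu, so n(e⁻) = 2 × 0.1150 = 0.2300 mol
The cells are in series, so the same charge (and hence the same n(e⁻) = 0.2300 mol) passes through both.
Mg²⁺ + 2e⁻ → Mg, so n(Mg) = 0.2300 / 2 = 0.1150 mol
m(Mg) = 0.1150 × 24.31 = 2.80 g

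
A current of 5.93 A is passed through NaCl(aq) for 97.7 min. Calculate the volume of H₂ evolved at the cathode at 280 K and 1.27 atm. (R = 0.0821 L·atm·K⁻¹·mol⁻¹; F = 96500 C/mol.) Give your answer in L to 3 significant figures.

Q = 5.93 A × 5862 s = 34760 C
n(e⁻) = 34760 / 96500 = 0.3602 mol
2H⁺ + 2e⁻ → H₂, so n(H₂) = 0.3602 / 2 = 0.1801 mol
V = nRT/P = 0.1801 × 0.0821 × 280 / 1.27 = 3.260 L

3.26 L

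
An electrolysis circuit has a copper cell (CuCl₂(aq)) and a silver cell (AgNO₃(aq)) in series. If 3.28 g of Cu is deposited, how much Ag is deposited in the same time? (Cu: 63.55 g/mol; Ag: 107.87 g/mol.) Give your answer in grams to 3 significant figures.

n(Cu) = 3.28 / 63.55 = 0.05161 mol
Cu²⁺ + 2e⁻ → Cu, so n(e⁻) = 2 × 0.05161 = 0.1032 mol
The cells are in series, so the same charge (and hence the same n(e⁻) = 0.1032 mol) passes through both.
Ag⁺ + e⁻ → Ag, so n(Ag) = 0.1032 mol
m(Ag) = 0.1032 × 107.87 = 11.1 g

11.1 g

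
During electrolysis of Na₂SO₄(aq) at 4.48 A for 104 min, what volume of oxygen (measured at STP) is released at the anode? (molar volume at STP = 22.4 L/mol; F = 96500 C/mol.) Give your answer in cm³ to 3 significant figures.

Q = 4.48 A × 6240 s = 27960 C
Moles of electrons = 27960 / 96500 = 0.2897 mol
2H₂O → O₂ + 4H⁺ + 4e⁻, so n(O₂) = 0.2897 / 4 = 0.07243 mol
V = 0.07243 × 22.4 = 1.622 L
= 1620 cm³

1620 cm³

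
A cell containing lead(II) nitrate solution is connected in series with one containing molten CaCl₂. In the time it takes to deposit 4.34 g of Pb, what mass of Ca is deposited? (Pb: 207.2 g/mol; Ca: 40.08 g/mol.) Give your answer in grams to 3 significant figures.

0.840 g

n(Pb) = 4.34 / 207.2 = 0.02095 mol
Pb²⁺ + 2e⁻ → Pb, so n(e⁻) = 2 × 0.02095 = 0.04190 mol
In series, the same 0.04190 mol of electrons flows through the second cell.
Ca²⁺ + 2e⁻ → Ca, so n(Ca) = 0.04190 / 2 = 0.02095 mol
m(Ca) = 0.02095 × 40.08 = 0.840 g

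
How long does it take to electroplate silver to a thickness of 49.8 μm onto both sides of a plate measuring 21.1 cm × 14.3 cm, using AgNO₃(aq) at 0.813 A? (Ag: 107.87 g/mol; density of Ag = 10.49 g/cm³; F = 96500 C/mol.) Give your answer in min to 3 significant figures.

578 min

Plated area = 2 × 21.1 × 14.3 = 603.5 cm²
Volume = 603.5 × 49.8×10⁻⁴ cm = 3.005 cm³
m(Ag) = 3.005 × 10.49 = 31.52 g
n(Ag) = 31.52 / 107.87 = 0.2922 mol; n(e⁻) = 0.2922 mol
Q = 0.2922 × 96500 = 28200 C
t = 28200 / 0.813 = 34690 s = 578 min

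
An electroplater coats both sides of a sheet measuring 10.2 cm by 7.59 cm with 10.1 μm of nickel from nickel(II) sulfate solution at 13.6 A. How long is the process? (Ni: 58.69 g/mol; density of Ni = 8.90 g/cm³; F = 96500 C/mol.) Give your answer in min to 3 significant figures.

Plated area = 2 × 10.2 × 7.59 = 154.8 cm²
Volume = 154.8 × 10.1×10⁻⁴ cm = 0.1563 cm³
m(Ni) = 0.1563 × 8.90 = 1.391 g
n(Ni) = 1.391 / 58.69 = 0.02370 mol; n(e⁻) = 2 × 0.02370 = 0.04740 mol
Q = 0.04740 × 96500 = 4574 C
t = 4574 / 13.6 = 336.3 s = 5.61 min

5.61 min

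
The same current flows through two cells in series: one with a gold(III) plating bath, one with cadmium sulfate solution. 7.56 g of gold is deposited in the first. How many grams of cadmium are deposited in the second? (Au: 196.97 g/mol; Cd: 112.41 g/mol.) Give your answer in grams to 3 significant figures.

6.47 g

n(Au) = 7.56 / 196.97 = 0.03838 mol
Au³⁺ + 3e⁻ → Au, so n(e⁻) = 3 × 0.03838 = 0.1151 mol
Since the cells are in series, n(e⁻) in the Cd cell is also 0.1151 mol.
Cd²⁺ + 2e⁻ → Cd, so n(Cd) = 0.1151 / 2 = 0.05755 mol
m(Cd) = 0.05755 × 112.41 = 6.47 g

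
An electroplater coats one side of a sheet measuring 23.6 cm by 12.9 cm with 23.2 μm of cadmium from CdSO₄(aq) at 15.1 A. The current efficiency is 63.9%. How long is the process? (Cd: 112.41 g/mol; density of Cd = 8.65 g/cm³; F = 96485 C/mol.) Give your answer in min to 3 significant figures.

18.1 min

Plated area = 23.6 × 12.9 = 304.4 cm²
Volume = 304.4 × 23.2×10⁻⁴ cm = 0.7062 cm³
m(Cd) = 0.7062 × 8.65 = 6.109 g
n(Cd) = 6.109 / 112.41 = 0.05435 mol; n(e⁻) = 2 × 0.05435 = 0.1087 mol
Q = 0.1087 × 96485 / 0.639 = 16410 C
t = 16410 / 15.1 = 1087 s = 18.1 min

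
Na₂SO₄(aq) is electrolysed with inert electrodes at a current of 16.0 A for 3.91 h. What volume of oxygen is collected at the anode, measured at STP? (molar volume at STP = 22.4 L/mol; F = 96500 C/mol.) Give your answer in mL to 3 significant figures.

13100 mL

Q = It = 16.0 × 14076 = 2.252×10^5 C
n(e⁻) = 2.252×10^5 / 96500 = 2.334 mol
2H₂O → O₂ + 4H⁺ + 4e⁻, so n(O₂) = 2.334 / 4 = 0.5835 mol
V = 0.5835 × 22.4 = 13.07 L
= 13100 mL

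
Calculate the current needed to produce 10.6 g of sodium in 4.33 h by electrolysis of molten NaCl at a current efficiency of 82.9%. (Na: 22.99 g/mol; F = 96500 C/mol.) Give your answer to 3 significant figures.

n(Na) = 10.6 / 22.99 = 0.4611 mol
Na⁺ + e⁻ → Na, so n(e⁻) = 0.4611 mol
Q = 0.4611 × 96500 / 0.829 = 53670 C
I = Q / t = 53670 / 15588 s = 3.44 A

3.44 A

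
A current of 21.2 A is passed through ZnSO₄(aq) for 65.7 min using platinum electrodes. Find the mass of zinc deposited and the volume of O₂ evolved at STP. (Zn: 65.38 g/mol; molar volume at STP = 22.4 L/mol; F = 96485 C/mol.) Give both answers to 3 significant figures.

28.3 g Zn; 4.85 L O₂

Q = 21.2 × 3942 = 83570 C; n(e⁻) = 83570 / 96485 = 0.8661 mol
Cathode: Zn²⁺ + 2e⁻ → Zn → n(Zn) = 0.8661/2 = 0.4331 mol → 28.3 g
Anode: 2H₂O → O₂ + 4H⁺ + 4e⁻ → n(O₂) = 0.8661/4 = 0.2165 mol → 4.85 L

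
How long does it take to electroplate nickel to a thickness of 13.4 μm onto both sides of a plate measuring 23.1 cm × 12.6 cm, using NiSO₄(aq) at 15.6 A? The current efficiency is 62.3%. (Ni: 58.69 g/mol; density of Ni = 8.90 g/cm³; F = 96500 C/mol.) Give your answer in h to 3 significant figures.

0.653 h

Plated area = 2 × 23.1 × 12.6 = 582.1 cm²
Volume = 582.1 × 13.4×10⁻⁴ cm = 0.7800 cm³
m(Ni) = 0.7800 × 8.90 = 6.942 g
n(Ni) = 6.942 / 58.69 = 0.1183 mol; n(e⁻) = 2 × 0.1183 = 0.2366 mol
Q = 0.2366 × 96500 / 0.623 = 36650 C
t = 36650 / 15.6 = 2349 s = 0.653 h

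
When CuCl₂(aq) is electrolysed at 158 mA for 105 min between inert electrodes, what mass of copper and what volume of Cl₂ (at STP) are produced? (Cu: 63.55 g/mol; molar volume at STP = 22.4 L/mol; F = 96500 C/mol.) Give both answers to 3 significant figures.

Q = 0.158 × 6300 = 995.4 C; n(e⁻) = 995.4 / 96500 = 0.01032 mol
Cathode: Cu²⁺ + 2e⁻ → Cu → n(Cu) = 0.01032/2 = 0.005160 mol → 0.328 g
Anode: 2Cl⁻ → Cl₂ + 2e⁻ → n(Cl₂) = 0.01032/2 = 0.005160 mol → 0.116 L

0.328 g Cu; 0.116 L Cl₂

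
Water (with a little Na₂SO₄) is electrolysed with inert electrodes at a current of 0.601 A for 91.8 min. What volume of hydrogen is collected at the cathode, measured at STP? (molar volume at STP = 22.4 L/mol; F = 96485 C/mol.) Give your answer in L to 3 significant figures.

0.384 L

Charge passed = 0.601 × 5508 = 3310 C
n(e⁻) = Q/F = 3310/96485 = 0.03431 mol
2H⁺ + 2e⁻ → H₂, so n(H₂) = 0.03431 / 2 = 0.01716 mol
V = 0.01716 × 22.4 = 0.3844 L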